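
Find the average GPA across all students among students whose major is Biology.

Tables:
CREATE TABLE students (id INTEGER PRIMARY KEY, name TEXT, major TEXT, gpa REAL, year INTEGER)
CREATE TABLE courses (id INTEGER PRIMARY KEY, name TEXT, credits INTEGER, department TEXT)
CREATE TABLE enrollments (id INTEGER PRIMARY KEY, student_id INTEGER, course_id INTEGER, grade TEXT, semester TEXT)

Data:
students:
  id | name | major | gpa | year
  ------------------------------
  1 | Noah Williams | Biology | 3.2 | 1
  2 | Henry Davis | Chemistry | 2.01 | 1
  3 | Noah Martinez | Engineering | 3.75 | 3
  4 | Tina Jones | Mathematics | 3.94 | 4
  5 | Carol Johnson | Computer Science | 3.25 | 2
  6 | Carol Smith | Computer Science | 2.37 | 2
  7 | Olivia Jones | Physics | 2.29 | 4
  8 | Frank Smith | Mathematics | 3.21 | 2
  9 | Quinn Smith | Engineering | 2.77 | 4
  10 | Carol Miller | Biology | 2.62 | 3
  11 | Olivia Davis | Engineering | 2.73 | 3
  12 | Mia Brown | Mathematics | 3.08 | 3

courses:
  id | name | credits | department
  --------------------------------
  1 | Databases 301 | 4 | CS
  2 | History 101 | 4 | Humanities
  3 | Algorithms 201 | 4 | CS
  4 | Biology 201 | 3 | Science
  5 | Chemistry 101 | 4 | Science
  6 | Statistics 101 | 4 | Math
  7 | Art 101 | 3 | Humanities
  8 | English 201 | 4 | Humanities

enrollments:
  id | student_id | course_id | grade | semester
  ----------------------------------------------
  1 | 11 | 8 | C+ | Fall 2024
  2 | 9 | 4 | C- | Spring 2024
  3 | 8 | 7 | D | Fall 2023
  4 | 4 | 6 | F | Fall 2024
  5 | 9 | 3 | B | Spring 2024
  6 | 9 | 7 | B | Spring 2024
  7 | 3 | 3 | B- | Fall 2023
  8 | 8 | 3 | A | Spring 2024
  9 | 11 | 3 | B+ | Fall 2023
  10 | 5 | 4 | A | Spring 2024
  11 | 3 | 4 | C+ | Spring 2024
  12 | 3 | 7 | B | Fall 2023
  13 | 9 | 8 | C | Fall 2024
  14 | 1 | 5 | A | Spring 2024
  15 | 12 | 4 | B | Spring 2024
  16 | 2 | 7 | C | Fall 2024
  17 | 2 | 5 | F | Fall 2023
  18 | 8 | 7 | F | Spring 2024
SELECT AVG(gpa) FROM students WHERE major = 'Biology'

Execution result:
2.91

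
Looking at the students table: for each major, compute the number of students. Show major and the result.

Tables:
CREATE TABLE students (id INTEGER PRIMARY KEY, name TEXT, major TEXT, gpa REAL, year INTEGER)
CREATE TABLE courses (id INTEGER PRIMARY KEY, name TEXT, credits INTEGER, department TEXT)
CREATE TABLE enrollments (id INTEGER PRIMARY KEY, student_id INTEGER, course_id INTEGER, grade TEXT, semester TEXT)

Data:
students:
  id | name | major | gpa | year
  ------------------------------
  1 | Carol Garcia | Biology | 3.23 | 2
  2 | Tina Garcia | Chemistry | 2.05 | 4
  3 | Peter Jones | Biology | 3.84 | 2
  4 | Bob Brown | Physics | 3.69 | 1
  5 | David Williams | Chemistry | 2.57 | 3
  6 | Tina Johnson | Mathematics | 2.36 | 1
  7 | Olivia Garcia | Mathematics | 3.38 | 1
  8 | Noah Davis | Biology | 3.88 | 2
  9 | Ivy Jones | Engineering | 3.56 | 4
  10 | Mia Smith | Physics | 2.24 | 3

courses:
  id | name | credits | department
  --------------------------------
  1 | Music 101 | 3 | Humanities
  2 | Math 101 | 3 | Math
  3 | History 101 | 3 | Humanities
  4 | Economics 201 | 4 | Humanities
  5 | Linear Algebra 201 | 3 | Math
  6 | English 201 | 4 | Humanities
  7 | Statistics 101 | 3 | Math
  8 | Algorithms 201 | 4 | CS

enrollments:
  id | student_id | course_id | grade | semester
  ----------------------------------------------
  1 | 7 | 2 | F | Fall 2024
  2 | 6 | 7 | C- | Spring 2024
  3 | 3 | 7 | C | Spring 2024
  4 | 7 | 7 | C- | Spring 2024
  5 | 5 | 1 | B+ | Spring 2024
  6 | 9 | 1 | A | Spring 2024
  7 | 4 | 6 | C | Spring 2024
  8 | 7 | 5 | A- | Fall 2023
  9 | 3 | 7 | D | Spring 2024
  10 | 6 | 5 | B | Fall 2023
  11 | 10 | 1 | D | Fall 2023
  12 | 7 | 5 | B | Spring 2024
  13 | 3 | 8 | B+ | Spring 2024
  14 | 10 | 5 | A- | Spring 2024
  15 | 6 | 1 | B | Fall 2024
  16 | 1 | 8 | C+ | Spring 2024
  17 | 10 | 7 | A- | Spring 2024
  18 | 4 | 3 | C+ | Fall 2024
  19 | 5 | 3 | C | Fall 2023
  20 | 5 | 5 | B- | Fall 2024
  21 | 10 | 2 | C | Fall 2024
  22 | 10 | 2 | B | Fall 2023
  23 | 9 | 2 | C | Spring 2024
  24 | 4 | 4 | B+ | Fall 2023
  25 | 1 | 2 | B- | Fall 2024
SELECT major, COUNT(*) AS n FROM students GROUP BY major

Execution result:
major | n
Biology | 3
Chemistry | 2
Engineering | 1
Mathematics | 2
Physics | 2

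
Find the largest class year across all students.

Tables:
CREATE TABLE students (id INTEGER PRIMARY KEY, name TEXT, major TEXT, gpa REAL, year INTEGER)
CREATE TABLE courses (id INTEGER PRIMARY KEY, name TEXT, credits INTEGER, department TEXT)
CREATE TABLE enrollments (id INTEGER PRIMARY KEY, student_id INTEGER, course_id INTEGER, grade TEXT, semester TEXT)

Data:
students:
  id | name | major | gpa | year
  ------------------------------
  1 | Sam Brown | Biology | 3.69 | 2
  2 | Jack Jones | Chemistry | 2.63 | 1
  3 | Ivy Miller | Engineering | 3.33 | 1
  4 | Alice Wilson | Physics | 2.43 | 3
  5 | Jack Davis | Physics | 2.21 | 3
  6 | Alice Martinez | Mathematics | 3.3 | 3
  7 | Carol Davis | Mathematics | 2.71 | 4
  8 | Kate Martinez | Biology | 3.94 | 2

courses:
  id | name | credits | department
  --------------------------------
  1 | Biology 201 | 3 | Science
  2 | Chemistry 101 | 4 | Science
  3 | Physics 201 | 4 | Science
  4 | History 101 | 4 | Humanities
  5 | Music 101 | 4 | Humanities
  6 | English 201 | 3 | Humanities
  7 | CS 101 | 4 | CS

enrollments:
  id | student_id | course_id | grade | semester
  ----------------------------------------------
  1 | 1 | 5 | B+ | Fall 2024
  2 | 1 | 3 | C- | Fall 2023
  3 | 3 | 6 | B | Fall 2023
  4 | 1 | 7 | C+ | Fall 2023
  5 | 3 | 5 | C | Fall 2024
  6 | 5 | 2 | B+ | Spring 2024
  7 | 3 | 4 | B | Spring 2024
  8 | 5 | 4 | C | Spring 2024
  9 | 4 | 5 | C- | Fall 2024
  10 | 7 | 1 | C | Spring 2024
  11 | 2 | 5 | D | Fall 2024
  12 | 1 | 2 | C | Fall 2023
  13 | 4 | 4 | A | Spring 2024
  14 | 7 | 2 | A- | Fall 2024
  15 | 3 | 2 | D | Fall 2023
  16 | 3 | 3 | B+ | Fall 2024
SELECT MAX(year) FROM students

Execution result:
4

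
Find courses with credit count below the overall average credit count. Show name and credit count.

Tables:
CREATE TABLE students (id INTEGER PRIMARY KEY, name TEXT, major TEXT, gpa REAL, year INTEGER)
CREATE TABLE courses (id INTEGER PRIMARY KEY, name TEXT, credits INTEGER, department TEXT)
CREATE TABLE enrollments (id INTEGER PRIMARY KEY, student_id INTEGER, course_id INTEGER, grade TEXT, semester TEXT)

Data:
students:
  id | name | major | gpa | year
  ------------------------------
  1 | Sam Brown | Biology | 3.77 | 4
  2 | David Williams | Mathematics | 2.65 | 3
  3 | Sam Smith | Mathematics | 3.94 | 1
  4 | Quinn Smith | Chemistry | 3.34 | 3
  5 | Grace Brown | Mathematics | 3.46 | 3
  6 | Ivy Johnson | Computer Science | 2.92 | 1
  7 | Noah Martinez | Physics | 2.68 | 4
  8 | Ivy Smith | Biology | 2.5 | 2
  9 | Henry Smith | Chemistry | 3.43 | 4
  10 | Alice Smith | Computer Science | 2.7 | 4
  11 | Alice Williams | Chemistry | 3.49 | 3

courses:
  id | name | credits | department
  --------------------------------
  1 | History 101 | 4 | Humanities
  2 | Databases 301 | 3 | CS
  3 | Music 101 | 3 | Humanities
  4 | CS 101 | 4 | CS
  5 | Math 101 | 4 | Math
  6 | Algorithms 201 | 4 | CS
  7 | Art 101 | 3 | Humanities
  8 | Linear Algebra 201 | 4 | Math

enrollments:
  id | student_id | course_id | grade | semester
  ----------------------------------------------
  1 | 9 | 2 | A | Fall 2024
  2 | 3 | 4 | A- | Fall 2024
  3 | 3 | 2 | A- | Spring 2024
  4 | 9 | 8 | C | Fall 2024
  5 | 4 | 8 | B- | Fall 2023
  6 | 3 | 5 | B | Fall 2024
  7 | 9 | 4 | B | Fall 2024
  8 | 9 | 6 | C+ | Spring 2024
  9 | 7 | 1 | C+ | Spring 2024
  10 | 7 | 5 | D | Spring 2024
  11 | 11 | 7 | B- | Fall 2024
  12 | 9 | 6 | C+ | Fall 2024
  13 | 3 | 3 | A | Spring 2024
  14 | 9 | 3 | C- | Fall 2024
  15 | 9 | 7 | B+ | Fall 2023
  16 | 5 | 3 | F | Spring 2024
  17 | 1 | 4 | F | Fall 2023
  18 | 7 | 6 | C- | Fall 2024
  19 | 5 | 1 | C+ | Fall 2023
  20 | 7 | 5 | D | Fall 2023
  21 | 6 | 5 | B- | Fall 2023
SELECT name, credits FROM courses WHERE credits < (SELECT AVG(credits) FROM courses)

Execution result:
name | credits
Databases 301 | 3
Music 101 | 3
Art 101 | 3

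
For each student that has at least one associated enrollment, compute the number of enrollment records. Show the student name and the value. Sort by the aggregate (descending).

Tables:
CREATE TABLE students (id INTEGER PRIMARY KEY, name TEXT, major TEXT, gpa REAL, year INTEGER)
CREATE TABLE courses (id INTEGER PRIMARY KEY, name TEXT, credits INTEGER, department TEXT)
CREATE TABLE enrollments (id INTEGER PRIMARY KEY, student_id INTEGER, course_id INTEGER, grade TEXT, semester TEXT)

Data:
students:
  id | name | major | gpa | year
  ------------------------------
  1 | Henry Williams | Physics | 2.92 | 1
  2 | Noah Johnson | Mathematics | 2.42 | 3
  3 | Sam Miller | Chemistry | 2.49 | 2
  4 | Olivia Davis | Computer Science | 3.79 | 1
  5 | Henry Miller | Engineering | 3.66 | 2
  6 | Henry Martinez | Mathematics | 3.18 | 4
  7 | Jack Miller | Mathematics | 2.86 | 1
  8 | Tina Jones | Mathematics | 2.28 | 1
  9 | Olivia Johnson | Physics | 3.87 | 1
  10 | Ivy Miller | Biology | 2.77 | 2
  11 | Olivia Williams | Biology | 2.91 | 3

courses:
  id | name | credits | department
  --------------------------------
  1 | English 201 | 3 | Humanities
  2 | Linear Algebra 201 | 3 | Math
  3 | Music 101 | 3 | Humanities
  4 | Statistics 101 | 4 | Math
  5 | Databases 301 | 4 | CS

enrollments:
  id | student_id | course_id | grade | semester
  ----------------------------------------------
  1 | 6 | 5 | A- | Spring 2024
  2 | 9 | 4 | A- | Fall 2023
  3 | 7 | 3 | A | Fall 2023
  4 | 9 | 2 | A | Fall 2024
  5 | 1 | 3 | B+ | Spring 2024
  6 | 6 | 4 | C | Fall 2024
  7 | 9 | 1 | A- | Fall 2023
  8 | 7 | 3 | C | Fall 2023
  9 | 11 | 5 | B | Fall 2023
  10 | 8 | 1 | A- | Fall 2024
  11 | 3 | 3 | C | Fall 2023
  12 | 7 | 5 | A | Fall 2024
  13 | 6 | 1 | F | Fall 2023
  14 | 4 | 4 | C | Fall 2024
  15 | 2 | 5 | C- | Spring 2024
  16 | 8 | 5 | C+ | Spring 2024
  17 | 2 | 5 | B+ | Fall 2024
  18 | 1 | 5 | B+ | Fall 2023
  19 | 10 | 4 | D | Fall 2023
SELECT p.name, COUNT(*) AS n FROM enrollments c JOIN students p ON c.student_id = p.id GROUP BY p.id, p.name ORDER BY n DESC

Execution result:
name | n
Henry Martinez | 3
Jack Miller | 3
Olivia Johnson | 3
Henry Williams | 2
Noah Johnson | 2
Tina Jones | 2
Sam Miller | 1
Olivia Davis | 1
Ivy Miller | 1
Olivia Williams | 1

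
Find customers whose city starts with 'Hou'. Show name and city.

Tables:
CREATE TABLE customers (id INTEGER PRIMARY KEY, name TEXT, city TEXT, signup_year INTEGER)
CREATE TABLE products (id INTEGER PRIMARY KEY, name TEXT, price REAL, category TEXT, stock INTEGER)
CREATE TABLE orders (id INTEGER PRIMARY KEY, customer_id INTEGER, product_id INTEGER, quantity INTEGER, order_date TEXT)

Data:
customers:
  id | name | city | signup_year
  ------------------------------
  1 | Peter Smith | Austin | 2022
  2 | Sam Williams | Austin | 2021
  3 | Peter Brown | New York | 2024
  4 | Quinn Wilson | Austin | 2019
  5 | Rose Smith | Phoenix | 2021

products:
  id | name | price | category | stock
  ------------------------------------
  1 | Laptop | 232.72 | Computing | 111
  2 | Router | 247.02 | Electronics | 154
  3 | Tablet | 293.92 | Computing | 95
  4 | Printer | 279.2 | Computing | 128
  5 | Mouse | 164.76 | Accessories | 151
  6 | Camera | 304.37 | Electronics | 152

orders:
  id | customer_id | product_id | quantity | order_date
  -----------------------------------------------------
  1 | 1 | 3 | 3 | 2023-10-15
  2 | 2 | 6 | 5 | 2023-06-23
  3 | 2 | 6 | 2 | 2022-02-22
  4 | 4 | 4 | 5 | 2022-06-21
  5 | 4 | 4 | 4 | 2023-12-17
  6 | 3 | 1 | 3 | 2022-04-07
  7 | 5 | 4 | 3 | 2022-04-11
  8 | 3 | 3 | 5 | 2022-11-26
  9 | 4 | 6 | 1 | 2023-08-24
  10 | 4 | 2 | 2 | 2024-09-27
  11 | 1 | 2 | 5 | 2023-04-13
SELECT name, city FROM customers WHERE city LIKE 'Hou%'

Execution result:
(no rows)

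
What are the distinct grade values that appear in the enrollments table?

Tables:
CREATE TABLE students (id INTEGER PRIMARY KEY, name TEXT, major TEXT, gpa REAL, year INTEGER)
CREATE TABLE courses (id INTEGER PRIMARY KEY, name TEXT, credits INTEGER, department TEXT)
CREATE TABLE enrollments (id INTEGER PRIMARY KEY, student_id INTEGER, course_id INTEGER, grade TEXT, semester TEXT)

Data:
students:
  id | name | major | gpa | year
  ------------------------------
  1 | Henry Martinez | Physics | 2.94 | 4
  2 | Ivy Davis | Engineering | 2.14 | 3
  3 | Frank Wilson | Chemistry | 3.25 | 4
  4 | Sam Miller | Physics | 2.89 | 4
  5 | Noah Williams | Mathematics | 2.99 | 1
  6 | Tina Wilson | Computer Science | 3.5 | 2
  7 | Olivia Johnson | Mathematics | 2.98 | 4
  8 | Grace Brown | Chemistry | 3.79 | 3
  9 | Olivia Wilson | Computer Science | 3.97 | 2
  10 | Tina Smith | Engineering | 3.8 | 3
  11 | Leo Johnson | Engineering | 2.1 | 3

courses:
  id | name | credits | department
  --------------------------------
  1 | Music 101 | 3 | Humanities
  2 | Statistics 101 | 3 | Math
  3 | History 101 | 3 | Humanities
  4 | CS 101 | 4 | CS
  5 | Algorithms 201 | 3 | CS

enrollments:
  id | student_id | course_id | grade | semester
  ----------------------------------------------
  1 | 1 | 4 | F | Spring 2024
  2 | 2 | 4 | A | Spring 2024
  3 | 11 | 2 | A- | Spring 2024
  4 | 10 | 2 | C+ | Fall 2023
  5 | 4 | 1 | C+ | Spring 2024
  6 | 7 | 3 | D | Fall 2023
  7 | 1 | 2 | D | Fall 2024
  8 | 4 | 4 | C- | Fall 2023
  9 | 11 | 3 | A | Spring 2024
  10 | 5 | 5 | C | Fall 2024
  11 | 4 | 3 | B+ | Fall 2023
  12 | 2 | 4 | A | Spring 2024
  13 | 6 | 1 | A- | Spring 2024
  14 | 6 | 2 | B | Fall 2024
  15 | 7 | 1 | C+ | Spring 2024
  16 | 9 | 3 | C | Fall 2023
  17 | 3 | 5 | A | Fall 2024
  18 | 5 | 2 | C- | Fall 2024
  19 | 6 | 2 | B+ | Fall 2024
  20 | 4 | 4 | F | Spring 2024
SELECT DISTINCT grade FROM enrollments

Execution result:
grade
F
A
A-
C+
D
C-
C
B+
B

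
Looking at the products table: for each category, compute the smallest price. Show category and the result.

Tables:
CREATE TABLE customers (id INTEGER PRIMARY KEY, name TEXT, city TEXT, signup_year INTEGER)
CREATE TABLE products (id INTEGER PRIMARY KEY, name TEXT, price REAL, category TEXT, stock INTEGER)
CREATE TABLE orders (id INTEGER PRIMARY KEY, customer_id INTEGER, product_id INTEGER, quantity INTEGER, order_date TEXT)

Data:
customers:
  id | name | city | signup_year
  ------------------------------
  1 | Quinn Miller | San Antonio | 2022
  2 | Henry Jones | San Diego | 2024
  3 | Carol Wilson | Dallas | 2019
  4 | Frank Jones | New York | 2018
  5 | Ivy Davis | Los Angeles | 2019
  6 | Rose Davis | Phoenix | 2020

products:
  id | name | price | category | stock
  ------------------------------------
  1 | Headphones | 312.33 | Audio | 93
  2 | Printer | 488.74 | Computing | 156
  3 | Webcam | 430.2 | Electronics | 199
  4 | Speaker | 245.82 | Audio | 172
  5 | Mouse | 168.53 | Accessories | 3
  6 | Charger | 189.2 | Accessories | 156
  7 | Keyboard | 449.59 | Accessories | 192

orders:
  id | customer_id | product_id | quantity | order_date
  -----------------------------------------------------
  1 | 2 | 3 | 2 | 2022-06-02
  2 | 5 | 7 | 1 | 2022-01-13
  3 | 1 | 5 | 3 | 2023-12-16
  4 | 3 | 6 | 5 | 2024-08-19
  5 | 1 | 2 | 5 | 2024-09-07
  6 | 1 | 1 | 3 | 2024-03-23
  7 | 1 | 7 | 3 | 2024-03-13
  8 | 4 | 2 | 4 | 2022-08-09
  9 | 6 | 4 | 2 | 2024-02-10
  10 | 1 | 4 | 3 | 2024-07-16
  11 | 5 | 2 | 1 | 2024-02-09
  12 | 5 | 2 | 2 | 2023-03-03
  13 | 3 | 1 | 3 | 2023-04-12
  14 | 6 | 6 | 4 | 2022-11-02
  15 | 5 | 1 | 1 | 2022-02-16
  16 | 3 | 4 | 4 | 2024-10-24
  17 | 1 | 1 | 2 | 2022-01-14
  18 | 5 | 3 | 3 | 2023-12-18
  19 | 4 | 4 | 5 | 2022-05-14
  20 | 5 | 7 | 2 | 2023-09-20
SELECT category, MIN(price) AS min_price FROM products GROUP BY category

Execution result:
category | min_price
Accessories | 168.53
Audio | 245.82
Computing | 488.74
Electronics | 430.20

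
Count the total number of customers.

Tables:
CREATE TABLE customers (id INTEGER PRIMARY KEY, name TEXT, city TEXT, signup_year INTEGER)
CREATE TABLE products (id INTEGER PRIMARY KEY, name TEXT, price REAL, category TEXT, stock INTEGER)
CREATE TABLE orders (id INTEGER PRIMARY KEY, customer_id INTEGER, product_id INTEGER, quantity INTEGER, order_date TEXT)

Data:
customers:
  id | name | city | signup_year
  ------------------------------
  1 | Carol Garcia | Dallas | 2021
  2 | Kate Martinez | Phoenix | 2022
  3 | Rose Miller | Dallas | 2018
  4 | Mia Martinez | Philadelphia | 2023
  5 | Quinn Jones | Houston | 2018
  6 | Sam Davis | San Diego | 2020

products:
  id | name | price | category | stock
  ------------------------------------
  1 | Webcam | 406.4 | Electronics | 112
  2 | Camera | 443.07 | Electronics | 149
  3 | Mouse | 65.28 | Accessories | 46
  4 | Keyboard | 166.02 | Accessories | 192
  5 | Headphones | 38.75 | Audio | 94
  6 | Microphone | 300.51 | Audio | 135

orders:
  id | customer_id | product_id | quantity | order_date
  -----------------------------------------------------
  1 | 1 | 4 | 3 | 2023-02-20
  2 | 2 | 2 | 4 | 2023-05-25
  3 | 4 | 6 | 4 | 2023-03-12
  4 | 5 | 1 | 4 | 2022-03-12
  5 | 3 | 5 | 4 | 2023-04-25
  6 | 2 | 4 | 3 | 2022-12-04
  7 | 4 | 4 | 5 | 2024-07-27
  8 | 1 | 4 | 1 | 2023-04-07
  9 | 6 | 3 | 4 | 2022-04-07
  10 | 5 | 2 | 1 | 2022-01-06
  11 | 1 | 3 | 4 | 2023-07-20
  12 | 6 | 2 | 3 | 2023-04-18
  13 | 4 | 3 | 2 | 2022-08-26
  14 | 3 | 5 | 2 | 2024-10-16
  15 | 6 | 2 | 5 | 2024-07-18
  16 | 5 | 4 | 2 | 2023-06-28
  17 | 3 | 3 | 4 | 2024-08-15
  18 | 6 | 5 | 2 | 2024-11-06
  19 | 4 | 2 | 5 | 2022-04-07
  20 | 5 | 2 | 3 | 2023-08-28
SELECT COUNT(*) FROM customers

Execution result:
6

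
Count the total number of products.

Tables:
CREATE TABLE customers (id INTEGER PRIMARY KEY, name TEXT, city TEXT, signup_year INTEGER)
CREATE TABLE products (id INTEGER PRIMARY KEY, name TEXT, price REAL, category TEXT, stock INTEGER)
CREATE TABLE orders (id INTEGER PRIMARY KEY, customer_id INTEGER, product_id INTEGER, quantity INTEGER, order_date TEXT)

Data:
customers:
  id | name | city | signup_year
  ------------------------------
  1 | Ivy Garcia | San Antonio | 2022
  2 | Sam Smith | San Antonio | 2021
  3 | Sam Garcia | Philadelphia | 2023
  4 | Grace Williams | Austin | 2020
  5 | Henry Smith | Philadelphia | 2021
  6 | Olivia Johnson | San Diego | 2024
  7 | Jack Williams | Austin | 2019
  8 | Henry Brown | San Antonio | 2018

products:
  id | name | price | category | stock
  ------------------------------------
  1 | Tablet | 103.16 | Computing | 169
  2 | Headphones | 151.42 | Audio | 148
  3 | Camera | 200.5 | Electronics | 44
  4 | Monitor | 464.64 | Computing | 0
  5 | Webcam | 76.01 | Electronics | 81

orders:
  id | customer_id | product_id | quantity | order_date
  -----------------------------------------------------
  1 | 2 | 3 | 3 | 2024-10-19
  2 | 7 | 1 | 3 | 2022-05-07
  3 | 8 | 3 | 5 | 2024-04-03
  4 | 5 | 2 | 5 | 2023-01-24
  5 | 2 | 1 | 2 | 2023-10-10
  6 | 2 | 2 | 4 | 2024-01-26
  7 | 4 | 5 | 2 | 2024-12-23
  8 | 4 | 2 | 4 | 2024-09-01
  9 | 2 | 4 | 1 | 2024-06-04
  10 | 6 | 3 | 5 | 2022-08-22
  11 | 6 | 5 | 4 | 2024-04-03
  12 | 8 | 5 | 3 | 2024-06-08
SELECT COUNT(*) FROM products

Execution result:
5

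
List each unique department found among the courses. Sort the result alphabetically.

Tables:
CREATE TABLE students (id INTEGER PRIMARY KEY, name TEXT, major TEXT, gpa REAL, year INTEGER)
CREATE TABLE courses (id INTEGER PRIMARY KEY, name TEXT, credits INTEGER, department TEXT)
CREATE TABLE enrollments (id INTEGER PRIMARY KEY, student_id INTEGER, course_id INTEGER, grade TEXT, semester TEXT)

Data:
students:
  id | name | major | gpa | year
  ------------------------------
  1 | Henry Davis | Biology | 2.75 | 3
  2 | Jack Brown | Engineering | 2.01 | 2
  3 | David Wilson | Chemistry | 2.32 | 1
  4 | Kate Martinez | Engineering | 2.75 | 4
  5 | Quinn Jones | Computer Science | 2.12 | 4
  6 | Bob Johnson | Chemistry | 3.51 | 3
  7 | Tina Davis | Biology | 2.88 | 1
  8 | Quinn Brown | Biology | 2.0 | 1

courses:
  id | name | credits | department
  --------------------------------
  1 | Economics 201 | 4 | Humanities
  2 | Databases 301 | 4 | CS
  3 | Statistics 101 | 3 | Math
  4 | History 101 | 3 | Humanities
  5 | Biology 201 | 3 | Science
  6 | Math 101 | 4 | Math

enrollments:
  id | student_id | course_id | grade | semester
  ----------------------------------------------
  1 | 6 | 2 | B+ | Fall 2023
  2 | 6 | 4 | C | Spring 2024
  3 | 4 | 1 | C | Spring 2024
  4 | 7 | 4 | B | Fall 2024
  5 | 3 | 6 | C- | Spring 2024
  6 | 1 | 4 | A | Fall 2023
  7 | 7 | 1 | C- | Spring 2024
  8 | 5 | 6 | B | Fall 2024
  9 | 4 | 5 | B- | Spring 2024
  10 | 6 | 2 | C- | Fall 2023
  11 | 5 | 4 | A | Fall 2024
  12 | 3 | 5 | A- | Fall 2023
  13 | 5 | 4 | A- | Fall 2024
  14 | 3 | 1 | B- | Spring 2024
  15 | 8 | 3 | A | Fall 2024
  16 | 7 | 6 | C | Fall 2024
SELECT DISTINCT department FROM courses ORDER BY department

Execution result:
department
CS
Humanities
Math
Science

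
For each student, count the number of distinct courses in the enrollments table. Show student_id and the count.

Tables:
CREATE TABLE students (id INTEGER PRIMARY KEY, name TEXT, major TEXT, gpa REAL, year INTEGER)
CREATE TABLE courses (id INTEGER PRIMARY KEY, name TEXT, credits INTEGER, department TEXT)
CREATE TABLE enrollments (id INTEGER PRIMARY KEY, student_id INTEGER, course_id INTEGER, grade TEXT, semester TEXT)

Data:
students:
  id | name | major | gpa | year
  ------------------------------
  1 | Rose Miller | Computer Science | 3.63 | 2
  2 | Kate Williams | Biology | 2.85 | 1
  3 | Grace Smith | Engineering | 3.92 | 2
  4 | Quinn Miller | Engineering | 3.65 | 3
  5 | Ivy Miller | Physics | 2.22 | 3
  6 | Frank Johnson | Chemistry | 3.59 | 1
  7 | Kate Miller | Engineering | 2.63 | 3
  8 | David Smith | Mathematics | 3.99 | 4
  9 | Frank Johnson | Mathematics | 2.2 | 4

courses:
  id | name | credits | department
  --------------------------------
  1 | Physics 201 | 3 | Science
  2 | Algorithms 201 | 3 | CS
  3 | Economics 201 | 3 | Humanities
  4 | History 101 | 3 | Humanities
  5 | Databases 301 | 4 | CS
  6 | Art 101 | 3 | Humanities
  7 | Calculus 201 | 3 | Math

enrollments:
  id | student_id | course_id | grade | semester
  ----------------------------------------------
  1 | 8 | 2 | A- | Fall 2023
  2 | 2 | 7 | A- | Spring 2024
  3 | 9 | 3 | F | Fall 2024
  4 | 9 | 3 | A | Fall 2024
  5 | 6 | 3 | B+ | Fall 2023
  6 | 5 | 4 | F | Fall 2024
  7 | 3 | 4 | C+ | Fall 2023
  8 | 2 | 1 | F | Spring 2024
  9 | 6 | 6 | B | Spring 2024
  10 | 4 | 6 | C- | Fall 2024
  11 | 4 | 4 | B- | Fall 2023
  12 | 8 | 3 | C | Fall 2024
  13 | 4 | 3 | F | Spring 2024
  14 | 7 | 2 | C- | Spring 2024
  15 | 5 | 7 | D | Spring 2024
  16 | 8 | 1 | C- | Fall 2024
SELECT student_id, COUNT(DISTINCT course_id) AS distinct_course_count FROM enrollments GROUP BY student_id

Execution result:
student_id | distinct_course_count
2 | 2
3 | 1
4 | 3
5 | 2
6 | 2
7 | 1
8 | 3
9 | 1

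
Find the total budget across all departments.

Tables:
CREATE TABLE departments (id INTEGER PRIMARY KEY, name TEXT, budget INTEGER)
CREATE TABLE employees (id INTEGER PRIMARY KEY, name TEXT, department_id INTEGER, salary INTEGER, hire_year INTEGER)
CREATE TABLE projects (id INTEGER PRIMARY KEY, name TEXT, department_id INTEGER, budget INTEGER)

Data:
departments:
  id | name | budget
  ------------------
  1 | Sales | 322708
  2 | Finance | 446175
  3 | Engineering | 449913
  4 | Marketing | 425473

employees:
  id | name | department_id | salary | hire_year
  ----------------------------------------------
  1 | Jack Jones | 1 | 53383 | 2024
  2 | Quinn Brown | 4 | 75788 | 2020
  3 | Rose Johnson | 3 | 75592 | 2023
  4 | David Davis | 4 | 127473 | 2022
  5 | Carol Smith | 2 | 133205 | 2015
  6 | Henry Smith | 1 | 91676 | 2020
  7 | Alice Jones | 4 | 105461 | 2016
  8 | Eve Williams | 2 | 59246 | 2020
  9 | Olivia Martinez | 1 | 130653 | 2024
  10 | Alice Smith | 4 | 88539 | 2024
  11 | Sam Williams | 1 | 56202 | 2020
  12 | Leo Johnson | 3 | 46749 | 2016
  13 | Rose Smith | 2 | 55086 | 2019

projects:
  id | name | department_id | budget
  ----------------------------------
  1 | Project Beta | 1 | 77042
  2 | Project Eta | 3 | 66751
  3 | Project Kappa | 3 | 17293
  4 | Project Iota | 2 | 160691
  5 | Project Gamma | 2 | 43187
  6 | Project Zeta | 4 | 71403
SELECT SUM(budget) FROM departments

Execution result:
1644269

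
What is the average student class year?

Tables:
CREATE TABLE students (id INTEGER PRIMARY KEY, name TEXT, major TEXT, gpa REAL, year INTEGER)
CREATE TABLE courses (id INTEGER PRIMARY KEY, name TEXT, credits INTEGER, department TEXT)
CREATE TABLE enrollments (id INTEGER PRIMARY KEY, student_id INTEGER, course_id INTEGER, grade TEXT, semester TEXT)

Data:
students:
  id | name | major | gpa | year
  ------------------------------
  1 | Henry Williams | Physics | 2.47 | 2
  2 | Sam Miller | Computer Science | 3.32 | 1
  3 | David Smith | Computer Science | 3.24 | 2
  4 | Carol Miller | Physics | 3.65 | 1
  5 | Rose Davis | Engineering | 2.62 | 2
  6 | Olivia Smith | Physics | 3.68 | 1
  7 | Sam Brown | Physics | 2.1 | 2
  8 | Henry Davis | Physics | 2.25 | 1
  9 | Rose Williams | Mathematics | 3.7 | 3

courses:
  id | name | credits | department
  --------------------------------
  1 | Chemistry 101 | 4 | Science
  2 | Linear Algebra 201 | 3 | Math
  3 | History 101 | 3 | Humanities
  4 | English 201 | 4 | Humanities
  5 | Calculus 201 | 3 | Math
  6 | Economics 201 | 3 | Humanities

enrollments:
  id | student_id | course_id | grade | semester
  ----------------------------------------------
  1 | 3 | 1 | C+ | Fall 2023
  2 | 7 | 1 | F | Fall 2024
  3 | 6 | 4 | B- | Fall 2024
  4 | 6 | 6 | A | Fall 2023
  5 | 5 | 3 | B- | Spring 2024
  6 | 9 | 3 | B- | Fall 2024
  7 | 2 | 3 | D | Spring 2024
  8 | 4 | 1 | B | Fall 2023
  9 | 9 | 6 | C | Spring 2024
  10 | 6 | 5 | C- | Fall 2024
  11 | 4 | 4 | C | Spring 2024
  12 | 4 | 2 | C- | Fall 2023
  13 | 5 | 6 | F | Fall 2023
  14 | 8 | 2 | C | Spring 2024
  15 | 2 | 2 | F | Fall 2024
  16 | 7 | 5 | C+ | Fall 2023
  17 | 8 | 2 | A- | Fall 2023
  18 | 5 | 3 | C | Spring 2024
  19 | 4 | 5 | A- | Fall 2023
SELECT AVG(year) FROM students

Execution result:
1.67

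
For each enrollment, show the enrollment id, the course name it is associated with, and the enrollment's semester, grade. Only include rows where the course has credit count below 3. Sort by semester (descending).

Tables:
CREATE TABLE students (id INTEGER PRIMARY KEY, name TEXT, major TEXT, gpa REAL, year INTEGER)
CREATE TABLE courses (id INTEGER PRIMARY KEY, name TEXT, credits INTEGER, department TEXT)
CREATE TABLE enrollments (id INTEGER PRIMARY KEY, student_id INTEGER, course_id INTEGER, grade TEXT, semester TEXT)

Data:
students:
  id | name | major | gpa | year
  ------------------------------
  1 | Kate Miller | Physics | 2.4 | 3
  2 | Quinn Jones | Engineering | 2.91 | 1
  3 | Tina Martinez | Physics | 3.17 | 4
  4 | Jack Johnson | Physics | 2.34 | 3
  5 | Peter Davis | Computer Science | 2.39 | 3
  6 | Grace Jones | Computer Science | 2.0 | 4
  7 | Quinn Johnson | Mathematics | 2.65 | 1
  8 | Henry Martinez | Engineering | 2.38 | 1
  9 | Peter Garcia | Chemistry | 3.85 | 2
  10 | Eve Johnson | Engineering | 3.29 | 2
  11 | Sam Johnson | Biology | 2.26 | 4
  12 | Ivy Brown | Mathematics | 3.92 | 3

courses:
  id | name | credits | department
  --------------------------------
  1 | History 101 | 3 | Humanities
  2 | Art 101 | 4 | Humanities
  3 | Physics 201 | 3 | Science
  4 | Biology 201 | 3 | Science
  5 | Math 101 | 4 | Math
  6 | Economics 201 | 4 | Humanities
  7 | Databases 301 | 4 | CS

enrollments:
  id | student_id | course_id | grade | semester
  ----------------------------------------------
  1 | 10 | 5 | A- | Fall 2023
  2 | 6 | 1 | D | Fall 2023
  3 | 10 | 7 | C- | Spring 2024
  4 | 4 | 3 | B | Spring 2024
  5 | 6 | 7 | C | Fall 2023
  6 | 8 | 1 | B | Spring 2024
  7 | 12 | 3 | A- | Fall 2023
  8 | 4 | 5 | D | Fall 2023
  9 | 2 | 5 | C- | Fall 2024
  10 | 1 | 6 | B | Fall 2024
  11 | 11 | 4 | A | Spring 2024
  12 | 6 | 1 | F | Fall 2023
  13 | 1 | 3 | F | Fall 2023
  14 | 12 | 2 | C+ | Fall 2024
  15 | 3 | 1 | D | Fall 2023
SELECT c.id, p.name AS course, c.semester, c.grade FROM enrollments c JOIN courses p ON c.course_id = p.id WHERE p.credits < 3 ORDER BY c.semester DESC

Execution result:
(no rows)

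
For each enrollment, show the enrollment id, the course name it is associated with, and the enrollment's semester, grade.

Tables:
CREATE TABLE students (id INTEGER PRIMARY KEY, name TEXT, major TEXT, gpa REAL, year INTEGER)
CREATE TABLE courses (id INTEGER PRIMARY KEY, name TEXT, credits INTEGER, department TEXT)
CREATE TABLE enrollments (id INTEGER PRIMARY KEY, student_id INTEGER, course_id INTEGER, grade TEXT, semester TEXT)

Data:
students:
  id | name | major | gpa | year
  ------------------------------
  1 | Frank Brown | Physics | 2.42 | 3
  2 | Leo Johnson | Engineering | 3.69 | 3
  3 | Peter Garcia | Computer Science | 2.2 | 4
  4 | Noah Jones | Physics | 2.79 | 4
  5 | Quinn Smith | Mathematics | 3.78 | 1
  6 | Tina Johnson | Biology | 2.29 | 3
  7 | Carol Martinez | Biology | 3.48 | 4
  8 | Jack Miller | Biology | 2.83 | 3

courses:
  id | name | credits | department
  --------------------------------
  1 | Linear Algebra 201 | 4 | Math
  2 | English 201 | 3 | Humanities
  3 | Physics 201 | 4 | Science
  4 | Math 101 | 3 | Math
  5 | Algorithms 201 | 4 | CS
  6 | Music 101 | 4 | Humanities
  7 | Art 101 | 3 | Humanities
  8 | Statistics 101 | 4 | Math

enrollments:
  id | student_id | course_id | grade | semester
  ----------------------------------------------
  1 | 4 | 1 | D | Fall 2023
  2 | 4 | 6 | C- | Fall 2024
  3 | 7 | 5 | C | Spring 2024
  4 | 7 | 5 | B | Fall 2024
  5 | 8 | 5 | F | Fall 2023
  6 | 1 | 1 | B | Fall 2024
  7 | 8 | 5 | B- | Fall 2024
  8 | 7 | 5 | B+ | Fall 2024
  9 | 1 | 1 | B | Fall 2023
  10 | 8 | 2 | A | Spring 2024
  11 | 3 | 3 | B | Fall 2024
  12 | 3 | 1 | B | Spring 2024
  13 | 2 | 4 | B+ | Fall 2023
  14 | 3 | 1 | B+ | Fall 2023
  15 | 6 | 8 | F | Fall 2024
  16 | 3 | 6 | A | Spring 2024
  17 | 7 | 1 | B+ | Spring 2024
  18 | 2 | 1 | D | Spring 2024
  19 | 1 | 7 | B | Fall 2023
SELECT c.id, p.name AS course, c.semester, c.grade FROM enrollments c JOIN courses p ON c.course_id = p.id

Execution result:
id | course | semester | grade
1 | Linear Algebra 201 | Fall 2023 | D
2 | Music 101 | Fall 2024 | C-
3 | Algorithms 201 | Spring 2024 | C
4 | Algorithms 201 | Fall 2024 | B
5 | Algorithms 201 | Fall 2023 | F
6 | Linear Algebra 201 | Fall 2024 | B
7 | Algorithms 201 | Fall 2024 | B-
8 | Algorithms 201 | Fall 2024 | B+
9 | Linear Algebra 201 | Fall 2023 | B
10 | English 201 | Spring 2024 | A
11 | Physics 201 | Fall 2024 | B
12 | Linear Algebra 201 | Spring 2024 | B
13 | Math 101 | Fall 2023 | B+
14 | Linear Algebra 201 | Fall 2023 | B+
15 | Statistics 101 | Fall 2024 | F
16 | Music 101 | Spring 2024 | A
17 | Linear Algebra 201 | Spring 2024 | B+
18 | Linear Algebra 201 | Spring 2024 | D
19 | Art 101 | Fall 2023 | B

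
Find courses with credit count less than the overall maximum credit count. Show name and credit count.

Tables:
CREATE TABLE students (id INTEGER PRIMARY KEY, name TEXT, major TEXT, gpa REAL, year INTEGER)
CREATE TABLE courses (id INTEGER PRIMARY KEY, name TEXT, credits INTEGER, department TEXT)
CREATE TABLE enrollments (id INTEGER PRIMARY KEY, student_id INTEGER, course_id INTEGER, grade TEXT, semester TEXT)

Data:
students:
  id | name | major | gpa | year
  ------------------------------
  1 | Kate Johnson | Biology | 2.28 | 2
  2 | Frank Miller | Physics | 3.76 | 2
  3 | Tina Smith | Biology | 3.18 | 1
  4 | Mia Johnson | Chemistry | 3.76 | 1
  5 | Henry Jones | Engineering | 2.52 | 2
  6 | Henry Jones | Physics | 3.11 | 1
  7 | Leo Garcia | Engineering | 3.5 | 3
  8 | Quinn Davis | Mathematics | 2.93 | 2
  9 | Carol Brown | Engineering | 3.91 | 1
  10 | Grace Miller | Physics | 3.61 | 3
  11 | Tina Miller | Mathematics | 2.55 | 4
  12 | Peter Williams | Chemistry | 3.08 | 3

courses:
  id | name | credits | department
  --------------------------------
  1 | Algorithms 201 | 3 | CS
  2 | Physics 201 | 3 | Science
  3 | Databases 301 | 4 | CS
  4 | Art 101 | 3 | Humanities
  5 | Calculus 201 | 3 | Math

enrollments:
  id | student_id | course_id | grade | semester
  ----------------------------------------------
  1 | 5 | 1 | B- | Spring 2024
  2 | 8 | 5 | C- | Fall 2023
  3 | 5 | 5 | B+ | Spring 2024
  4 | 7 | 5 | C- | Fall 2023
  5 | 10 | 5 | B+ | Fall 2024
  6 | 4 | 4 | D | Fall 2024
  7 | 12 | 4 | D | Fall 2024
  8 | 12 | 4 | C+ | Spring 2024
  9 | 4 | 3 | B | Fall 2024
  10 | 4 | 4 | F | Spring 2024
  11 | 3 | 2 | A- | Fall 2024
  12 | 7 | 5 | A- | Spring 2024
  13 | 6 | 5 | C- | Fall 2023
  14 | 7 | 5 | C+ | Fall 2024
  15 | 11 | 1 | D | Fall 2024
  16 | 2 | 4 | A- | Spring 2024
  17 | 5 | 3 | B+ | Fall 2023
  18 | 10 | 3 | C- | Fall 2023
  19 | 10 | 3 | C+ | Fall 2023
SELECT name, credits FROM courses WHERE credits < (SELECT MAX(credits) FROM courses)

Execution result:
name | credits
Algorithms 201 | 3
Physics 201 | 3
Art 101 | 3
Calculus 201 | 3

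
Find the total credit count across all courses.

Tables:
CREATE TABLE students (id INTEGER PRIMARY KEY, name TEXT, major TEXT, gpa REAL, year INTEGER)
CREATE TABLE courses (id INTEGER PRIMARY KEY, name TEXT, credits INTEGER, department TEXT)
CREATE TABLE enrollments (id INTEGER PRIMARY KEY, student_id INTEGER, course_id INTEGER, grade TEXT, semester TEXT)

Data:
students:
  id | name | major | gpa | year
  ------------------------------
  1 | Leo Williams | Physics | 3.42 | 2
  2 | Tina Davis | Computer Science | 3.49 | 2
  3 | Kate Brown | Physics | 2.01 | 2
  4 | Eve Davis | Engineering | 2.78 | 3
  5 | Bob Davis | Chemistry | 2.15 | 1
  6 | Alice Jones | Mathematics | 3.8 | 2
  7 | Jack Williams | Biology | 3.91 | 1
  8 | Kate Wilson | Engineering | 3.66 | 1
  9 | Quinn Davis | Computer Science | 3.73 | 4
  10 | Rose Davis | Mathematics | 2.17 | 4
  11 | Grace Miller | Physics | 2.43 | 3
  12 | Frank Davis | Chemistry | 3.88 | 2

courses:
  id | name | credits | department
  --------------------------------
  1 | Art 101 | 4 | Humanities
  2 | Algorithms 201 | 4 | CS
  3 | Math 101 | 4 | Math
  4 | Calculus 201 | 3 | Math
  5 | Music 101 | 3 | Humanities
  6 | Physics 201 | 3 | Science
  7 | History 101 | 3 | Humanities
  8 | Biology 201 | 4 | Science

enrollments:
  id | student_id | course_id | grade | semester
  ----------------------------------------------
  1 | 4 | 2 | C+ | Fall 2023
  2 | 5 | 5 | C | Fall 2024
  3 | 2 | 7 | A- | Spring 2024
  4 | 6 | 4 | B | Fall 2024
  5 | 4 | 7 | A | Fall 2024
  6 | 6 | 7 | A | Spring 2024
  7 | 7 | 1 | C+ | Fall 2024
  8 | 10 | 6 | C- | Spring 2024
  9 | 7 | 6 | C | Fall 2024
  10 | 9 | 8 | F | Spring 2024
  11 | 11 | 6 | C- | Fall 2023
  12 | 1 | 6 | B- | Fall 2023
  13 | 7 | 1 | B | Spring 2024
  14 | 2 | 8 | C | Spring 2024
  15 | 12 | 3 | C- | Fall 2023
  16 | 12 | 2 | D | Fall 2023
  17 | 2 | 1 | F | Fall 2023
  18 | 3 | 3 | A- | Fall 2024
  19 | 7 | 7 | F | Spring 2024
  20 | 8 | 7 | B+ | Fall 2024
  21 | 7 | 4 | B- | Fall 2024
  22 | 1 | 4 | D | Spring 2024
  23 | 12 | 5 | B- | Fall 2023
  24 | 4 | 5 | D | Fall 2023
SELECT SUM(credits) FROM courses

Execution result:
28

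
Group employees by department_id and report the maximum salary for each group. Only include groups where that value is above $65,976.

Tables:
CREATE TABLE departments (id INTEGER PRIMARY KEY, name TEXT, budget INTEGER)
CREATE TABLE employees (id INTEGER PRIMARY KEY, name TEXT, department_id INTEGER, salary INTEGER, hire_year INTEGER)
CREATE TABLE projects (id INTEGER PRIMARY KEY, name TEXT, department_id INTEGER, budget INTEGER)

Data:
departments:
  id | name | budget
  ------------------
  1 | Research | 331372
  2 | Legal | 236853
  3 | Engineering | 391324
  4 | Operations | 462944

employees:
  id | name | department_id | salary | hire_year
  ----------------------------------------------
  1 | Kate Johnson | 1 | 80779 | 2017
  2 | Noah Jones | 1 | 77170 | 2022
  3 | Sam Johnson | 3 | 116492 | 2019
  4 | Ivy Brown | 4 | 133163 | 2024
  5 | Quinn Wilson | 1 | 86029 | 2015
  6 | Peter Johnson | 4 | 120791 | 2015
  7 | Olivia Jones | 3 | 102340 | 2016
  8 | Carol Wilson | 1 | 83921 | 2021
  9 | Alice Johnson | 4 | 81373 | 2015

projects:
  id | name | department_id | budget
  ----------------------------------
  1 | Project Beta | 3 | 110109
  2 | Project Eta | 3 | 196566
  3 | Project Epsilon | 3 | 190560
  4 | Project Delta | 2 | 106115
SELECT department_id, MAX(salary) AS max_salary FROM employees GROUP BY department_id HAVING MAX(salary) > 65976

Execution result:
department_id | max_salary
1 | 86029
3 | 116492
4 | 133163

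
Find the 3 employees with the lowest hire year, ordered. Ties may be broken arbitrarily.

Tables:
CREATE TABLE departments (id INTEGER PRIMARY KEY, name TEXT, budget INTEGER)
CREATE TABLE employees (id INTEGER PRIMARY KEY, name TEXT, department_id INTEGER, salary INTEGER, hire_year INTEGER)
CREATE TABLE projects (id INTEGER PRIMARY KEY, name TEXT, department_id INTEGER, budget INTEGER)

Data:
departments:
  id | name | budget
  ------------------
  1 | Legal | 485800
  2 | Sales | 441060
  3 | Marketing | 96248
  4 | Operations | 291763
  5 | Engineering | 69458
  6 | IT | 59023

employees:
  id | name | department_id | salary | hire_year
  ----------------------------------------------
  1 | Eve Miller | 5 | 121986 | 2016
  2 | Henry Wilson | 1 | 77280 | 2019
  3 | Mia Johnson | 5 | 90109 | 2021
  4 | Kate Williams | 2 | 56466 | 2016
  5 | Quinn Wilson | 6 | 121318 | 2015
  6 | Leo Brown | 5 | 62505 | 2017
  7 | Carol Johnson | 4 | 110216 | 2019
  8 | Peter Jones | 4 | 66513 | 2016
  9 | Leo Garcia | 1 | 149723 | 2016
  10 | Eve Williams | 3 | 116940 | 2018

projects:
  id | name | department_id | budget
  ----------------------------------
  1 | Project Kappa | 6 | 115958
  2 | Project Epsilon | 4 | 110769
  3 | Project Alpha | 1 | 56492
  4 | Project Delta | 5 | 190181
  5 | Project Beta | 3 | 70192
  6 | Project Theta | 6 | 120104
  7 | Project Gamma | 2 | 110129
SELECT name, hire_year FROM employees ORDER BY hire_year ASC LIMIT 3

Execution result:
name | hire_year
Quinn Wilson | 2015
Eve Miller | 2016
Kate Williams | 2016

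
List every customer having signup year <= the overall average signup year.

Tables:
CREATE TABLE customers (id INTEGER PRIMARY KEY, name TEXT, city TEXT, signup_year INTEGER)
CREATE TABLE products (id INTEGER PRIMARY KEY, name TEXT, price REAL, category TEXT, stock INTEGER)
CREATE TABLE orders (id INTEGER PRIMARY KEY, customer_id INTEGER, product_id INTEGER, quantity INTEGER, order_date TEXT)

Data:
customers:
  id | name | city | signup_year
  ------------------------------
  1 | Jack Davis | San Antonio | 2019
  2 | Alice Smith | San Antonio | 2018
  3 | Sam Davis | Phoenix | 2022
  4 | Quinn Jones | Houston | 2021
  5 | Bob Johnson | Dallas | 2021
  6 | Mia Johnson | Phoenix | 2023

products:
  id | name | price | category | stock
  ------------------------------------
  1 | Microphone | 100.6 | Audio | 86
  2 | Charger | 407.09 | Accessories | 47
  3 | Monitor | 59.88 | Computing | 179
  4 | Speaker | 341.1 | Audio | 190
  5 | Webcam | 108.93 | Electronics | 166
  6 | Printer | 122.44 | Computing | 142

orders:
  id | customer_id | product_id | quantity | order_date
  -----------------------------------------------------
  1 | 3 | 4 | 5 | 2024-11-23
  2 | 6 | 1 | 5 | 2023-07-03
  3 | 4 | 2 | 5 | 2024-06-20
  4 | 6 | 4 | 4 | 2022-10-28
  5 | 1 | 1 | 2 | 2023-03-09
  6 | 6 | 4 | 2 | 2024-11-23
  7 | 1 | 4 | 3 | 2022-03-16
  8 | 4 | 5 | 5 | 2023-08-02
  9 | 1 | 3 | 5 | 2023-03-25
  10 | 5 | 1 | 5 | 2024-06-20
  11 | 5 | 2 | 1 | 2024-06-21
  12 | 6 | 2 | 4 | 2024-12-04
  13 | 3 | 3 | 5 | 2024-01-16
SELECT name, signup_year FROM customers WHERE signup_year <= (SELECT AVG(signup_year) FROM customers)

Execution result:
name | signup_year
Jack Davis | 2019
Alice Smith | 2018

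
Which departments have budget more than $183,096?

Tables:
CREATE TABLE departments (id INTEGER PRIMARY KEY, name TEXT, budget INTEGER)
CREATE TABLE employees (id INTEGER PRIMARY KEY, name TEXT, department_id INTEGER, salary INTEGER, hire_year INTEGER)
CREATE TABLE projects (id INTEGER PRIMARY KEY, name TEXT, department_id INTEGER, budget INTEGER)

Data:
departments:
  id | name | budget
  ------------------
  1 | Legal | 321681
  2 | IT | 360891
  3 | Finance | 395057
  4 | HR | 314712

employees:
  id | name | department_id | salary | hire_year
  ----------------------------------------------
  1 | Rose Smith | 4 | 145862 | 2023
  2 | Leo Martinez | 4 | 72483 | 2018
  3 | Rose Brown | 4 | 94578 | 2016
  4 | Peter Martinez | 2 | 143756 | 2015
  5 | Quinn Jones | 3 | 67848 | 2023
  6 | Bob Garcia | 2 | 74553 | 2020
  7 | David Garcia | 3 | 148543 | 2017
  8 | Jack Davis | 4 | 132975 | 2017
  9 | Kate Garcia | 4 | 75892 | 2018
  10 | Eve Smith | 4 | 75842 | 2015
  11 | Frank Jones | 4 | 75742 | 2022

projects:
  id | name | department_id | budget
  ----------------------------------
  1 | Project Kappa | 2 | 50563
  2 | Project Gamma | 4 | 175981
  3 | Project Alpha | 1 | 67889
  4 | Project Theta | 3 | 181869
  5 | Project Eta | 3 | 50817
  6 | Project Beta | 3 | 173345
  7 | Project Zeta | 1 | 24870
SELECT name, budget FROM departments WHERE budget > 183096

Execution result:
name | budget
Legal | 321681
IT | 360891
Finance | 395057
HR | 314712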